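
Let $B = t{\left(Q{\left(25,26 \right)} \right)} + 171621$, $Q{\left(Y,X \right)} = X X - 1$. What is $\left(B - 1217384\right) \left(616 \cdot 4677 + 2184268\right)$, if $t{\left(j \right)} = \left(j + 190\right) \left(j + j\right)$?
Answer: $617900751100$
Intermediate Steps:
$Q{\left(Y,X \right)} = -1 + X^{2}$ ($Q{\left(Y,X \right)} = X^{2} + \left(-1 + 0\right) = X^{2} - 1 = -1 + X^{2}$)
$t{\left(j \right)} = 2 j \left(190 + j\right)$ ($t{\left(j \right)} = \left(190 + j\right) 2 j = 2 j \left(190 + j\right)$)
$B = 1339371$ ($B = 2 \left(-1 + 26^{2}\right) \left(190 - \left(1 - 26^{2}\right)\right) + 171621 = 2 \left(-1 + 676\right) \left(190 + \left(-1 + 676\right)\right) + 171621 = 2 \cdot 675 \left(190 + 675\right) + 171621 = 2 \cdot 675 \cdot 865 + 171621 = 1167750 + 171621 = 1339371$)
$\left(B - 1217384\right) \left(616 \cdot 4677 + 2184268\right) = \left(1339371 - 1217384\right) \left(616 \cdot 4677 + 2184268\right) = 121987 \left(2881032 + 2184268\right) = 121987 \cdot 5065300 = 617900751100$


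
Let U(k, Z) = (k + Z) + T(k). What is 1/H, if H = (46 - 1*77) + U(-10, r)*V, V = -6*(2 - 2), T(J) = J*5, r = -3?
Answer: -1/31 ≈ -0.032258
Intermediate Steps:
T(J) = 5*J
V = 0 (V = -6*0 = 0)
U(k, Z) = Z + 6*k (U(k, Z) = (k + Z) + 5*k = (Z + k) + 5*k = Z + 6*k)
H = -31 (H = (46 - 1*77) + (-3 + 6*(-10))*0 = (46 - 77) + (-3 - 60)*0 = -31 - 63*0 = -31 + 0 = -31)
1/H = 1/(-31) = -1/31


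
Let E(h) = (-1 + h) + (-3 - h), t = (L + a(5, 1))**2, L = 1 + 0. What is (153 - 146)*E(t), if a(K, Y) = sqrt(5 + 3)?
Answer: -28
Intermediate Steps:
a(K, Y) = 2*sqrt(2) (a(K, Y) = sqrt(8) = 2*sqrt(2))
L = 1
t = (1 + 2*sqrt(2))**2 ≈ 14.657
E(h) = -4
(153 - 146)*E(t) = (153 - 146)*(-4) = 7*(-4) = -28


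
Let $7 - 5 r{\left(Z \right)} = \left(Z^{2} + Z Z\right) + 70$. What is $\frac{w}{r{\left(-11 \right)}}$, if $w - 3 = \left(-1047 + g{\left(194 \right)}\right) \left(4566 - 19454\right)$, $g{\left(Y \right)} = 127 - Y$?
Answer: $- \frac{16585235}{61} \approx -2.7189 \cdot 10^{5}$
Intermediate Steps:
$r{\left(Z \right)} = - \frac{63}{5} - \frac{2 Z^{2}}{5}$ ($r{\left(Z \right)} = \frac{7}{5} - \frac{\left(Z^{2} + Z Z\right) + 70}{5} = \frac{7}{5} - \frac{\left(Z^{2} + Z^{2}\right) + 70}{5} = \frac{7}{5} - \frac{2 Z^{2} + 70}{5} = \frac{7}{5} - \frac{70 + 2 Z^{2}}{5} = \frac{7}{5} - \left(14 + \frac{2 Z^{2}}{5}\right) = - \frac{63}{5} - \frac{2 Z^{2}}{5}$)
$w = 16585235$ ($w = 3 + \left(-1047 + \left(127 - 194\right)\right) \left(4566 - 19454\right) = 3 + \left(-1047 + \left(127 - 194\right)\right) \left(-14888\right) = 3 + \left(-1047 - 67\right) \left(-14888\right) = 3 - -16585232 = 3 + 16585232 = 16585235$)
$\frac{w}{r{\left(-11 \right)}} = \frac{16585235}{- \frac{63}{5} - \frac{2 \left(-11\right)^{2}}{5}} = \frac{16585235}{- \frac{63}{5} - \frac{242}{5}} = \frac{16585235}{-61} = 16585235 \left(- \frac{1}{61}\right) = - \frac{16585235}{61}$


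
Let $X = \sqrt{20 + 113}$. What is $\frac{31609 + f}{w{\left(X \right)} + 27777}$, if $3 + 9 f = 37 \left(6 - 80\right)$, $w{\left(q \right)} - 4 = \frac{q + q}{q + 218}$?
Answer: $\frac{370930179642700}{329180390241543} - \frac{122838640 \sqrt{133}}{329180390241543} \approx 1.1268$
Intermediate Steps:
$X = \sqrt{133} \approx 11.533$
$w{\left(q \right)} = 4 + \frac{2 q}{218 + q}$ ($w{\left(q \right)} = 4 + \frac{q + q}{q + 218} = 4 + \frac{2 q}{218 + q}$)
$f = - \frac{2741}{9}$ ($f = - \frac{1}{3} + \frac{37 \left(6 - 80\right)}{9} = - \frac{1}{3} + \frac{37 \left(-74\right)}{9} = - \frac{1}{3} + \frac{1}{9} \left(-2738\right) = - \frac{1}{3} - \frac{2738}{9} = - \frac{2741}{9} \approx -304.56$)
$\frac{31609 + f}{w{\left(X \right)} + 27777} = \frac{31609 - \frac{2741}{9}}{\frac{2 \left(436 + 3 \sqrt{133}\right)}{218 + \sqrt{133}} + 27777} = \frac{281740}{9 \left(27777 + \frac{2 \left(436 + 3 \sqrt{133}\right)}{218 + \sqrt{133}}\right)}$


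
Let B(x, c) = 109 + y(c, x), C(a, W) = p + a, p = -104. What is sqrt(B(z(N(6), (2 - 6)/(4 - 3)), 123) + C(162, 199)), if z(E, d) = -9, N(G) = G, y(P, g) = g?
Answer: sqrt(158) ≈ 12.570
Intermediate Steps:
C(a, W) = -104 + a
B(x, c) = 109 + x
sqrt(B(z(N(6), (2 - 6)/(4 - 3)), 123) + C(162, 199)) = sqrt((109 - 9) + (-104 + 162)) = sqrt(100 + 58) = sqrt(158)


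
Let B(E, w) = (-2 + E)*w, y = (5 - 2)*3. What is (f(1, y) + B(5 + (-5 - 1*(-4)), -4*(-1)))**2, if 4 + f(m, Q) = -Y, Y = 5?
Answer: 1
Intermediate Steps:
y = 9 (y = 3*3 = 9)
f(m, Q) = -9 (f(m, Q) = -4 - 1*5 = -4 - 5 = -9)
B(E, w) = w*(-2 + E)
(f(1, y) + B(5 + (-5 - 1*(-4)), -4*(-1)))**2 = (-9 + (-4*(-1))*(-2 + (5 + (-5 - 1*(-4)))))**2 = (-9 + 4*(-2 + (5 + (-5 + 4))))**2 = (-9 + 4*(-2 + (5 - 1)))**2 = (-9 + 4*(-2 + 4))**2 = (-9 + 4*2)**2 = (-9 + 8)**2 = (-1)**2 = 1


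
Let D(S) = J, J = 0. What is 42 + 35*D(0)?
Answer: 42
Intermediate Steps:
D(S) = 0
42 + 35*D(0) = 42 + 35*0 = 42 + 0 = 42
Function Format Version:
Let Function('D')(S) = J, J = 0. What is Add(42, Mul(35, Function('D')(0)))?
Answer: 42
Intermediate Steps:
Function('D')(S) = 0
Add(42, Mul(35, Function('D')(0))) = Add(42, Mul(35, 0)) = Add(42, 0) = 42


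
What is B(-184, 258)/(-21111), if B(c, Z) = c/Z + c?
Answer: 23828/2723319 ≈ 0.0087496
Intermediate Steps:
B(c, Z) = c + c/Z
B(-184, 258)/(-21111) = (-184 - 184/258)/(-21111) = (-184 - 184*1/258)*(-1/21111) = (-184 - 92/129)*(-1/21111) = -23828/129*(-1/21111) = 23828/2723319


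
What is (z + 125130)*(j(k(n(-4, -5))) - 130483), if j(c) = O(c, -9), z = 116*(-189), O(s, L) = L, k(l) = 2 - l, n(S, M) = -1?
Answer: -13467557352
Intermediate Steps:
z = -21924
j(c) = -9
(z + 125130)*(j(k(n(-4, -5))) - 130483) = (-21924 + 125130)*(-9 - 130483) = 103206*(-130492) = -13467557352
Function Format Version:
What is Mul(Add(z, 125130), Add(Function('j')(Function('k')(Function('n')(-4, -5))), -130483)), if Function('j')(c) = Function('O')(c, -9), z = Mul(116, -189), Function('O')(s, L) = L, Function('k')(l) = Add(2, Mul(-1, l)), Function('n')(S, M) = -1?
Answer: -13467557352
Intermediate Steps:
z = -21924
Function('j')(c) = -9
Mul(Add(z, 125130), Add(Function('j')(Function('k')(Function('n')(-4, -5))), -130483)) = Mul(Add(-21924, 125130), Add(-9, -130483)) = Mul(103206, -130492) = -13467557352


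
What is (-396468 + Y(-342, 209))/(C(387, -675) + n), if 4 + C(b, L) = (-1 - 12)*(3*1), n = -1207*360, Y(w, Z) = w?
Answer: 396810/434563 ≈ 0.91312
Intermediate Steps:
n = -434520
C(b, L) = -43 (C(b, L) = -4 + (-1 - 12)*(3*1) = -4 - 13*3 = -4 - 39 = -43)
(-396468 + Y(-342, 209))/(C(387, -675) + n) = (-396468 - 342)/(-43 - 434520) = -396810/(-434563) = -396810*(-1/434563) = 396810/434563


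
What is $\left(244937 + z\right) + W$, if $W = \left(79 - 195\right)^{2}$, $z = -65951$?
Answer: $192442$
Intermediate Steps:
$W = 13456$ ($W = \left(-116\right)^{2} = 13456$)
$\left(244937 + z\right) + W = \left(244937 - 65951\right) + 13456 = 178986 + 13456 = 192442$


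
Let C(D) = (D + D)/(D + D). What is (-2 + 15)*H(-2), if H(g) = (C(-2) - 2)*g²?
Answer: -52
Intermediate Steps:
C(D) = 1 (C(D) = (2*D)/((2*D)) = (2*D)*(1/(2*D)) = 1)
H(g) = -g² (H(g) = (1 - 2)*g² = -g²)
(-2 + 15)*H(-2) = (-2 + 15)*(-1*(-2)²) = 13*(-1*4) = 13*(-4) = -52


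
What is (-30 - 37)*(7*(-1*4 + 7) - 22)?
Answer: 67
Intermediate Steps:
(-30 - 37)*(7*(-1*4 + 7) - 22) = -67*(7*(-4 + 7) - 22) = -67*(7*3 - 22) = -67*(21 - 22) = -67*(-1) = 67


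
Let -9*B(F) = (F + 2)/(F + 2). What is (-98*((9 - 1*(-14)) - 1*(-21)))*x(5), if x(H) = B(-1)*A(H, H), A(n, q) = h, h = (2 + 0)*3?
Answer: 8624/3 ≈ 2874.7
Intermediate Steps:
h = 6 (h = 2*3 = 6)
A(n, q) = 6
B(F) = -1/9 (B(F) = -(F + 2)/(9*(F + 2)) = -(2 + F)/(9*(2 + F)) = -1/9*1 = -1/9)
x(H) = -2/3 (x(H) = -1/9*6 = -2/3)
(-98*((9 - 1*(-14)) - 1*(-21)))*x(5) = -98*((9 - 1*(-14)) - 1*(-21))*(-2/3) = -98*((9 + 14) + 21)*(-2/3) = -98*(23 + 21)*(-2/3) = -98*44*(-2/3) = -4312*(-2/3) = 8624/3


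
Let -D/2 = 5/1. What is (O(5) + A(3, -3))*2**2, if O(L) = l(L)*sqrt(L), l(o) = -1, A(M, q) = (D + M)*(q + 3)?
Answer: -4*sqrt(5) ≈ -8.9443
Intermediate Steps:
D = -10 (D = -10/1 = -10 ≈ -10.000)
A(M, q) = (-10 + M)*(3 + q) (A(M, q) = (-10 + M)*(q + 3) = (-10 + M)*(3 + q))
O(L) = -sqrt(L)
(O(5) + A(3, -3))*2**2 = (-sqrt(5) + (-30 - 10*(-3) + 3*3 + 3*(-3)))*2**2 = (-sqrt(5) + (-30 + 30 + 9 - 9))*4 = (-sqrt(5) + 0)*4 = -sqrt(5)*4 = -4*sqrt(5)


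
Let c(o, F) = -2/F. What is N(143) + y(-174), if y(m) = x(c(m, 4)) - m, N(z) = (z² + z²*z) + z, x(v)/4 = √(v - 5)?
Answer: 2944973 + 2*I*√22 ≈ 2.945e+6 + 9.3808*I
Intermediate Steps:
x(v) = 4*√(-5 + v) (x(v) = 4*√(v - 5) = 4*√(-5 + v))
N(z) = z + z² + z³ (N(z) = (z² + z³) + z = z + z² + z³)
y(m) = -m + 2*I*√22 (y(m) = 4*√(-5 - 2/4) - m = 4*√(-5 - 2*¼) - m = 4*√(-5 - ½) - m = 4*√(-11/2) - m = 4*(I*√22/2) - m = 2*I*√22 - m = -m + 2*I*√22)
N(143) + y(-174) = 143*(1 + 143 + 143²) + (-1*(-174) + 2*I*√22) = 143*(1 + 143 + 20449) + (174 + 2*I*√22) = 143*20593 + (174 + 2*I*√22) = 2944799 + (174 + 2*I*√22) = 2944973 + 2*I*√22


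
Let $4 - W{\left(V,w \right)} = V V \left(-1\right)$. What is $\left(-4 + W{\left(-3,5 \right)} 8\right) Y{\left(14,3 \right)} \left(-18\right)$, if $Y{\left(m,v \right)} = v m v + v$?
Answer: $-232200$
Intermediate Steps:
$W{\left(V,w \right)} = 4 + V^{2}$ ($W{\left(V,w \right)} = 4 - V V \left(-1\right) = 4 - V^{2} \left(-1\right) = 4 - - V^{2} = 4 + V^{2}$)
$Y{\left(m,v \right)} = v + m v^{2}$ ($Y{\left(m,v \right)} = m v v + v = m v^{2} + v = v + m v^{2}$)
$\left(-4 + W{\left(-3,5 \right)} 8\right) Y{\left(14,3 \right)} \left(-18\right) = \left(-4 + \left(4 + \left(-3\right)^{2}\right) 8\right) 3 \left(1 + 14 \cdot 3\right) \left(-18\right) = \left(-4 + \left(4 + 9\right) 8\right) 3 \left(1 + 42\right) \left(-18\right) = \left(-4 + 13 \cdot 8\right) 3 \cdot 43 \left(-18\right) = \left(-4 + 104\right) 129 \left(-18\right) = 100 \cdot 129 \left(-18\right) = 12900 \left(-18\right) = -232200$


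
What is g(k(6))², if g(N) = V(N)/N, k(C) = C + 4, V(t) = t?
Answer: 1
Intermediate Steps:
k(C) = 4 + C
g(N) = 1 (g(N) = N/N = 1)
g(k(6))² = 1² = 1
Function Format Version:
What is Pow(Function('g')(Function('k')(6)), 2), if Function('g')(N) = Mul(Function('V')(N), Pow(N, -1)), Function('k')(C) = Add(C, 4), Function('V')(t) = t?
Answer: 1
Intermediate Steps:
Function('k')(C) = Add(4, C)
Function('g')(N) = 1 (Function('g')(N) = Mul(N, Pow(N, -1)) = 1)
Pow(Function('g')(Function('k')(6)), 2) = Pow(1, 2) = 1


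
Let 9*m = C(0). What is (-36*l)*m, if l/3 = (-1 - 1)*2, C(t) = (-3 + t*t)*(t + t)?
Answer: 0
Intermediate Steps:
C(t) = 2*t*(-3 + t**2) (C(t) = (-3 + t**2)*(2*t) = 2*t*(-3 + t**2))
m = 0 (m = (2*0*(-3 + 0**2))/9 = (2*0*(-3 + 0))/9 = (2*0*(-3))/9 = (1/9)*0 = 0)
l = -12 (l = 3*((-1 - 1)*2) = 3*(-2*2) = 3*(-4) = -12)
(-36*l)*m = -36*(-12)*0 = 432*0 = 0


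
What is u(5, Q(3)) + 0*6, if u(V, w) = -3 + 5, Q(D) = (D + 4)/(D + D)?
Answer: 2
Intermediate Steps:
Q(D) = (4 + D)/(2*D) (Q(D) = (4 + D)/((2*D)) = (4 + D)*(1/(2*D)) = (4 + D)/(2*D))
u(V, w) = 2
u(5, Q(3)) + 0*6 = 2 + 0*6 = 2 + 0 = 2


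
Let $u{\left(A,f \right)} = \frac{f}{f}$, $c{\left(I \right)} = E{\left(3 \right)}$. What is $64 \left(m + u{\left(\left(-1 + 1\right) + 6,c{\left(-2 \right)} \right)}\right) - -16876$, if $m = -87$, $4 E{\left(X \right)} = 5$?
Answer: $11372$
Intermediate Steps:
$E{\left(X \right)} = \frac{5}{4}$ ($E{\left(X \right)} = \frac{1}{4} \cdot 5 = \frac{5}{4}$)
$c{\left(I \right)} = \frac{5}{4}$
$u{\left(A,f \right)} = 1$
$64 \left(m + u{\left(\left(-1 + 1\right) + 6,c{\left(-2 \right)} \right)}\right) - -16876 = 64 \left(-87 + 1\right) - -16876 = 64 \left(-86\right) + 16876 = -5504 + 16876 = 11372$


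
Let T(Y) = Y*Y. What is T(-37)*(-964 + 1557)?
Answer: 811817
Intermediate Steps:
T(Y) = Y²
T(-37)*(-964 + 1557) = (-37)²*(-964 + 1557) = 1369*593 = 811817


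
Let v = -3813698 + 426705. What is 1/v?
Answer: -1/3386993 ≈ -2.9525e-7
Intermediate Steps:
v = -3386993
1/v = 1/(-3386993) = -1/3386993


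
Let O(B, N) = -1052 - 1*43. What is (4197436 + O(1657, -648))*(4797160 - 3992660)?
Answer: 3375956334500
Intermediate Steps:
O(B, N) = -1095 (O(B, N) = -1052 - 43 = -1095)
(4197436 + O(1657, -648))*(4797160 - 3992660) = (4197436 - 1095)*(4797160 - 3992660) = 4196341*804500 = 3375956334500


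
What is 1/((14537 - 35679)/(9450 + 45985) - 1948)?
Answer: -55435/108008522 ≈ -0.00051325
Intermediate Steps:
1/((14537 - 35679)/(9450 + 45985) - 1948) = 1/(-21142/55435 - 1948) = 1/(-108008522/55435) = -55435/108008522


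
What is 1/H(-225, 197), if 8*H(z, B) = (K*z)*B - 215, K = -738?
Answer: 8/32711635 ≈ 2.4456e-7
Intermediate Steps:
H(z, B) = -215/8 - 369*B*z/4 (H(z, B) = ((-738*z)*B - 215)/8 = (-738*B*z - 215)/8 = (-215 - 738*B*z)/8 = -215/8 - 369*B*z/4)
1/H(-225, 197) = 1/(-215/8 - 369/4*197*(-225)) = 1/(-215/8 + 16355925/4) = 1/(32711635/8) = 8/32711635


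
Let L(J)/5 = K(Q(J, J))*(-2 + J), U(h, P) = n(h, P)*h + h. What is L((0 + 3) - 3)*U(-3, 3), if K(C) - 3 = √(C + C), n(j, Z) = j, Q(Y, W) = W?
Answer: -180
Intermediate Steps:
K(C) = 3 + √2*√C (K(C) = 3 + √(C + C) = 3 + √(2*C) = 3 + √2*√C)
U(h, P) = h + h² (U(h, P) = h*h + h = h² + h = h + h²)
L(J) = 5*(-2 + J)*(3 + √2*√J) (L(J) = 5*((3 + √2*√J)*(-2 + J)) = 5*((-2 + J)*(3 + √2*√J)) = 5*(-2 + J)*(3 + √2*√J))
L((0 + 3) - 3)*U(-3, 3) = (5*(-2 + ((0 + 3) - 3))*(3 + √2*√((0 + 3) - 3)))*(-3*(1 - 3)) = (5*(-2 + (3 - 3))*(3 + √2*√(3 - 3)))*(-3*(-2)) = (5*(-2 + 0)*(3 + √2*√0))*6 = (5*(-2)*(3 + √2*0))*6 = (5*(-2)*(3 + 0))*6 = (5*(-2)*3)*6 = -30*6 = -180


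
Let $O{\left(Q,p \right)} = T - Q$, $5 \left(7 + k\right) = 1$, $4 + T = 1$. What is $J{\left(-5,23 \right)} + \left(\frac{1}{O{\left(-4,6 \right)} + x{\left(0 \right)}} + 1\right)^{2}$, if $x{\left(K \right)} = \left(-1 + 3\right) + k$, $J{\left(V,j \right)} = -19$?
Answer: $- \frac{6663}{361} \approx -18.457$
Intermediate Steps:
$T = -3$ ($T = -4 + 1 = -3$)
$k = - \frac{34}{5}$ ($k = -7 + \frac{1}{5} \cdot 1 = -7 + \frac{1}{5} = - \frac{34}{5} \approx -6.8$)
$O{\left(Q,p \right)} = -3 - Q$
$x{\left(K \right)} = - \frac{24}{5}$ ($x{\left(K \right)} = \left(-1 + 3\right) - \frac{34}{5} = 2 - \frac{34}{5} = - \frac{24}{5}$)
$J{\left(-5,23 \right)} + \left(\frac{1}{O{\left(-4,6 \right)} + x{\left(0 \right)}} + 1\right)^{2} = -19 + \left(\frac{1}{\left(-3 - -4\right) - \frac{24}{5}} + 1\right)^{2} = -19 + \left(\frac{1}{\left(-3 + 4\right) - \frac{24}{5}} + 1\right)^{2} = -19 + \left(\frac{1}{1 - \frac{24}{5}} + 1\right)^{2} = -19 + \left(\frac{1}{- \frac{19}{5}} + 1\right)^{2} = -19 + \left(- \frac{5}{19} + 1\right)^{2} = -19 + \left(\frac{14}{19}\right)^{2} = -19 + \frac{196}{361} = - \frac{6663}{361}$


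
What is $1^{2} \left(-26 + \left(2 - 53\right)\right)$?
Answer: $-77$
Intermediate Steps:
$1^{2} \left(-26 + \left(2 - 53\right)\right) = 1 \left(-26 - 51\right) = 1 \left(-77\right) = -77$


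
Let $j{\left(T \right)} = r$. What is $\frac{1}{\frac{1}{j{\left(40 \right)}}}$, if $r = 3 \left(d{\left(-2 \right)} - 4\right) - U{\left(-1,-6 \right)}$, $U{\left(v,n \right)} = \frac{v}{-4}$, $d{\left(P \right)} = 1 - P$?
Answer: $- \frac{13}{4} \approx -3.25$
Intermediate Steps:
$U{\left(v,n \right)} = - \frac{v}{4}$ ($U{\left(v,n \right)} = v \left(- \frac{1}{4}\right) = - \frac{v}{4}$)
$r = - \frac{13}{4}$ ($r = 3 \left(\left(1 - -2\right) - 4\right) - \left(- \frac{1}{4}\right) \left(-1\right) = 3 \left(\left(1 + 2\right) - 4\right) - \frac{1}{4} = 3 \left(3 - 4\right) - \frac{1}{4} = 3 \left(-1\right) - \frac{1}{4} = -3 - \frac{1}{4} = - \frac{13}{4} \approx -3.25$)
$j{\left(T \right)} = - \frac{13}{4}$
$\frac{1}{\frac{1}{j{\left(40 \right)}}} = \frac{1}{\frac{1}{- \frac{13}{4}}} = \frac{1}{- \frac{4}{13}} = - \frac{13}{4}$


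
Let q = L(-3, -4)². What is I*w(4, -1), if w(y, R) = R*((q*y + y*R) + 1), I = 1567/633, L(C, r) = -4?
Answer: -95587/633 ≈ -151.01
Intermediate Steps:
q = 16 (q = (-4)² = 16)
I = 1567/633 (I = 1567*(1/633) = 1567/633 ≈ 2.4755)
w(y, R) = R*(1 + 16*y + R*y) (w(y, R) = R*((16*y + y*R) + 1) = R*((16*y + R*y) + 1) = R*(1 + 16*y + R*y))
I*w(4, -1) = 1567*(-(1 + 16*4 - 1*4))/633 = 1567*(-(1 + 64 - 4))/633 = 1567*(-1*61)/633 = (1567/633)*(-61) = -95587/633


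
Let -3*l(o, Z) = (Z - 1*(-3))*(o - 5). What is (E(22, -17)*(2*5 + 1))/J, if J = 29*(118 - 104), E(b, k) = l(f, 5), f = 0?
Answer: 220/609 ≈ 0.36125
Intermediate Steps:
l(o, Z) = -(-5 + o)*(3 + Z)/3 (l(o, Z) = -(Z - 1*(-3))*(o - 5)/3 = -(Z + 3)*(-5 + o)/3 = -(3 + Z)*(-5 + o)/3 = -(-5 + o)*(3 + Z)/3)
E(b, k) = 40/3 (E(b, k) = 5 - 1*0 + (5/3)*5 - ⅓*5*0 = 5 + 0 + 25/3 + 0 = 40/3)
J = 406 (J = 29*14 = 406)
(E(22, -17)*(2*5 + 1))/J = (40*(2*5 + 1)/3)/406 = (40*(10 + 1)/3)*(1/406) = ((40/3)*11)*(1/406) = (440/3)*(1/406) = 220/609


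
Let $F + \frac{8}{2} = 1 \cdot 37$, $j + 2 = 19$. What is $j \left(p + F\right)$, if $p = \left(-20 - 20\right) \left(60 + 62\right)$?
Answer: $-82399$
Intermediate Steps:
$p = -4880$ ($p = \left(-40\right) 122 = -4880$)
$j = 17$ ($j = -2 + 19 = 17$)
$F = 33$ ($F = -4 + 1 \cdot 37 = -4 + 37 = 33$)
$j \left(p + F\right) = 17 \left(-4880 + 33\right) = 17 \left(-4847\right) = -82399$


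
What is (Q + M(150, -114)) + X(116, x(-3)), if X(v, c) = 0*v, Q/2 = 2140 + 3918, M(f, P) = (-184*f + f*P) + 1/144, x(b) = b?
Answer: -4692095/144 ≈ -32584.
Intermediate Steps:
M(f, P) = 1/144 - 184*f + P*f (M(f, P) = (-184*f + P*f) + 1/144 = 1/144 - 184*f + P*f)
Q = 12116 (Q = 2*(2140 + 3918) = 2*6058 = 12116)
X(v, c) = 0
(Q + M(150, -114)) + X(116, x(-3)) = (12116 + (1/144 - 184*150 - 114*150)) + 0 = (12116 + (1/144 - 27600 - 17100)) + 0 = (12116 - 6436799/144) + 0 = -4692095/144 + 0 = -4692095/144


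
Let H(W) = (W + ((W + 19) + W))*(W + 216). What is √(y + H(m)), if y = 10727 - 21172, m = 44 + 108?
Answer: √164355 ≈ 405.41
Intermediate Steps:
m = 152
H(W) = (19 + 3*W)*(216 + W) (H(W) = (W + ((19 + W) + W))*(216 + W) = (W + (19 + 2*W))*(216 + W) = (19 + 3*W)*(216 + W))
y = -10445
√(y + H(m)) = √(-10445 + (4104 + 3*152² + 667*152)) = √(-10445 + (4104 + 3*23104 + 101384)) = √(-10445 + (4104 + 69312 + 101384)) = √(-10445 + 174800) = √164355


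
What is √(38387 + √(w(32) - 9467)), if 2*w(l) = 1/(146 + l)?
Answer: √(1216253708 + 178*I*√299952339)/178 ≈ 195.93 + 0.2483*I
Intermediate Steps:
w(l) = 1/(2*(146 + l))
√(38387 + √(w(32) - 9467)) = √(38387 + √(1/(2*(146 + 32)) - 9467)) = √(38387 + √((½)/178 - 9467)) = √(38387 + √((½)*(1/178) - 9467)) = √(38387 + √(1/356 - 9467)) = √(38387 + √(-3370251/356)) = √(38387 + I*√299952339/178)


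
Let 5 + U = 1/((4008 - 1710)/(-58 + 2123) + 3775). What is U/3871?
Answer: -38986300/30184792183 ≈ -0.0012916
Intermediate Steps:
U = -38986300/7797673 (U = -5 + 1/((4008 - 1710)/(-58 + 2123) + 3775) = -5 + 1/(2298/2065 + 3775) = -5 + 1/(7797673/2065) = -5 + 2065/7797673 = -38986300/7797673 ≈ -4.9997)
U/3871 = -38986300/7797673/3871 = -38986300/7797673*1/3871 = -38986300/30184792183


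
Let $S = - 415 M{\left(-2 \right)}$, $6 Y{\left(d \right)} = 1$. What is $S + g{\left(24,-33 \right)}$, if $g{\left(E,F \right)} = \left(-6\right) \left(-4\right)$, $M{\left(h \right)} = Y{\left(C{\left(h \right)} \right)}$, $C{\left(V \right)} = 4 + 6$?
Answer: $- \frac{271}{6} \approx -45.167$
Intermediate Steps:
$C{\left(V \right)} = 10$
$Y{\left(d \right)} = \frac{1}{6}$ ($Y{\left(d \right)} = \frac{1}{6} \cdot 1 = \frac{1}{6}$)
$M{\left(h \right)} = \frac{1}{6}$
$g{\left(E,F \right)} = 24$
$S = - \frac{415}{6}$ ($S = \left(-415\right) \frac{1}{6} = - \frac{415}{6} \approx -69.167$)
$S + g{\left(24,-33 \right)} = - \frac{415}{6} + 24 = - \frac{271}{6}$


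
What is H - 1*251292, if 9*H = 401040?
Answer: -206732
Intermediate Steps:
H = 44560 (H = (⅑)*401040 = 44560)
H - 1*251292 = 44560 - 1*251292 = 44560 - 251292 = -206732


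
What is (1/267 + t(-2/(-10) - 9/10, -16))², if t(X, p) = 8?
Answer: 4566769/71289 ≈ 64.060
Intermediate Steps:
(1/267 + t(-2/(-10) - 9/10, -16))² = (1/267 + 8)² = (2137/267)² = 4566769/71289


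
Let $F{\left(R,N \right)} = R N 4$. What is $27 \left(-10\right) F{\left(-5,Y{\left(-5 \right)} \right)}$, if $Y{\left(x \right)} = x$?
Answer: $-27000$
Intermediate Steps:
$F{\left(R,N \right)} = 4 N R$ ($F{\left(R,N \right)} = N R 4 = 4 N R$)
$27 \left(-10\right) F{\left(-5,Y{\left(-5 \right)} \right)} = 27 \left(-10\right) 4 \left(-5\right) \left(-5\right) = \left(-270\right) 100 = -27000$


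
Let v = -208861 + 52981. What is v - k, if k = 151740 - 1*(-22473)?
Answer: -330093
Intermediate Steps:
k = 174213 (k = 151740 + 22473 = 174213)
v = -155880
v - k = -155880 - 1*174213 = -155880 - 174213 = -330093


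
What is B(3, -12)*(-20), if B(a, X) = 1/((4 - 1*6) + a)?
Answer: -20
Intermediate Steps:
B(a, X) = 1/(-2 + a) (B(a, X) = 1/((4 - 6) + a) = 1/(-2 + a))
B(3, -12)*(-20) = -20/(-2 + 3) = -20/1 = 1*(-20) = -20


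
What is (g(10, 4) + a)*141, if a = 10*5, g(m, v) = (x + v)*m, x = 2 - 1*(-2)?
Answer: 18330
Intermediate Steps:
x = 4 (x = 2 + 2 = 4)
g(m, v) = m*(4 + v) (g(m, v) = (4 + v)*m = m*(4 + v))
a = 50
(g(10, 4) + a)*141 = (10*(4 + 4) + 50)*141 = (10*8 + 50)*141 = (80 + 50)*141 = 130*141 = 18330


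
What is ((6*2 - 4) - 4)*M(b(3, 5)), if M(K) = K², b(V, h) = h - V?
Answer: 16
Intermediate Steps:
((6*2 - 4) - 4)*M(b(3, 5)) = ((6*2 - 4) - 4)*(5 - 1*3)² = ((12 - 4) - 4)*(5 - 3)² = (8 - 4)*2² = 4*4 = 16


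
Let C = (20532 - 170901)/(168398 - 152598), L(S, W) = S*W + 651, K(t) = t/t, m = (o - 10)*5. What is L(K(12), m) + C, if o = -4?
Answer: 9029431/15800 ≈ 571.48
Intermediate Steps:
m = -70 (m = (-4 - 10)*5 = -14*5 = -70)
K(t) = 1
L(S, W) = 651 + S*W
C = -150369/15800 ≈ -9.5170
L(K(12), m) + C = (651 + 1*(-70)) - 150369/15800 = (651 - 70) - 150369/15800 = 581 - 150369/15800 = 9029431/15800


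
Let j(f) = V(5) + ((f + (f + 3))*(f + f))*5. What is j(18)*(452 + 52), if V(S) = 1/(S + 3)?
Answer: 3538143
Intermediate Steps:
V(S) = 1/(3 + S)
j(f) = 1/8 + 10*f*(3 + 2*f) (j(f) = 1/(3 + 5) + ((f + (f + 3))*(f + f))*5 = 1/8 + ((f + (3 + f))*(2*f))*5 = 1/8 + ((3 + 2*f)*(2*f))*5 = 1/8 + (2*f*(3 + 2*f))*5 = 1/8 + 10*f*(3 + 2*f))
j(18)*(452 + 52) = (1/8 + 20*18**2 + 30*18)*(452 + 52) = (1/8 + 20*324 + 540)*504 = (1/8 + 6480 + 540)*504 = (56161/8)*504 = 3538143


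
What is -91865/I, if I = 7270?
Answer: -18373/1454 ≈ -12.636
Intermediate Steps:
-91865/I = -91865/7270 = -91865*1/7270 = -18373/1454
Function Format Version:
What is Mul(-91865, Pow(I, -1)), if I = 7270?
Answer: Rational(-18373, 1454) ≈ -12.636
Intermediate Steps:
Mul(-91865, Pow(I, -1)) = Mul(-91865, Pow(7270, -1)) = Mul(-91865, Rational(1, 7270)) = Rational(-18373, 1454)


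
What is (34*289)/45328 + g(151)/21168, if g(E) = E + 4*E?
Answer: 15138713/59968944 ≈ 0.25244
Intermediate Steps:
g(E) = 5*E
(34*289)/45328 + g(151)/21168 = (34*289)/45328 + (5*151)/21168 = 9826*(1/45328) + 755*(1/21168) = 4913/22664 + 755/21168 = 15138713/59968944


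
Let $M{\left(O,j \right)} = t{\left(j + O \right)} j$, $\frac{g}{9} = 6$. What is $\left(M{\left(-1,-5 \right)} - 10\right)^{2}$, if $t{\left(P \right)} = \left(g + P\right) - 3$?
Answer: $55225$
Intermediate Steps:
$g = 54$ ($g = 9 \cdot 6 = 54$)
$t{\left(P \right)} = 51 + P$ ($t{\left(P \right)} = \left(54 + P\right) - 3 = 51 + P$)
$M{\left(O,j \right)} = j \left(51 + O + j\right)$ ($M{\left(O,j \right)} = \left(51 + \left(j + O\right)\right) j = \left(51 + \left(O + j\right)\right) j = \left(51 + O + j\right) j = j \left(51 + O + j\right)$)
$\left(M{\left(-1,-5 \right)} - 10\right)^{2} = \left(- 5 \left(51 - 1 - 5\right) - 10\right)^{2} = \left(\left(-5\right) 45 - 10\right)^{2} = \left(-225 - 10\right)^{2} = \left(-235\right)^{2} = 55225$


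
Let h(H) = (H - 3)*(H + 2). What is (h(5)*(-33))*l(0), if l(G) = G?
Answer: 0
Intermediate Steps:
h(H) = (-3 + H)*(2 + H)
(h(5)*(-33))*l(0) = ((-6 + 5² - 1*5)*(-33))*0 = ((-6 + 25 - 5)*(-33))*0 = (14*(-33))*0 = -462*0 = 0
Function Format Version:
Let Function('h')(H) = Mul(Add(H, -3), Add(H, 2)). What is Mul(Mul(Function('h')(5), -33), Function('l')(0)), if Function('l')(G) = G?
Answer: 0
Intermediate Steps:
Function('h')(H) = Mul(Add(-3, H), Add(2, H))
Mul(Mul(Function('h')(5), -33), Function('l')(0)) = Mul(Mul(Add(-6, Pow(5, 2), Mul(-1, 5)), -33), 0) = Mul(Mul(Add(-6, 25, -5), -33), 0) = Mul(Mul(14, -33), 0) = Mul(-462, 0) = 0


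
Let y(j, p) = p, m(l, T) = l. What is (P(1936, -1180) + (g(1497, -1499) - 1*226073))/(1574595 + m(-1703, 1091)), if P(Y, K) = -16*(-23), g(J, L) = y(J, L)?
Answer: -56801/393223 ≈ -0.14445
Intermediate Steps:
g(J, L) = L
P(Y, K) = 368
(P(1936, -1180) + (g(1497, -1499) - 1*226073))/(1574595 + m(-1703, 1091)) = (368 + (-1499 - 1*226073))/(1574595 - 1703) = (368 + (-1499 - 226073))/1572892 = (368 - 227572)*(1/1572892) = -227204*1/1572892 = -56801/393223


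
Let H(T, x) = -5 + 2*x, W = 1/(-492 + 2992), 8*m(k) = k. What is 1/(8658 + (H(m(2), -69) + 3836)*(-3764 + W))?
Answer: -2500/34729481307 ≈ -7.1985e-8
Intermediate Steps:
m(k) = k/8
W = 1/2500 ≈ 0.00040000
1/(8658 + (H(m(2), -69) + 3836)*(-3764 + W)) = 1/(8658 + ((-5 + 2*(-69)) + 3836)*(-3764 + 1/2500)) = 1/(8658 + ((-5 - 138) + 3836)*(-9409999/2500)) = 1/(8658 + (-143 + 3836)*(-9409999/2500)) = 1/(8658 + 3693*(-9409999/2500)) = 1/(8658 - 34751126307/2500) = 1/(-34729481307/2500) = -2500/34729481307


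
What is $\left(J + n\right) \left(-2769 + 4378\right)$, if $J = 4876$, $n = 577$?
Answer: $8773877$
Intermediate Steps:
$\left(J + n\right) \left(-2769 + 4378\right) = \left(4876 + 577\right) \left(-2769 + 4378\right) = 5453 \cdot 1609 = 8773877$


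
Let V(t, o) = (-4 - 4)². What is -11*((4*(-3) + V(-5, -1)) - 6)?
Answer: -506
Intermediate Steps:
V(t, o) = 64 (V(t, o) = (-8)² = 64)
-11*((4*(-3) + V(-5, -1)) - 6) = -11*((4*(-3) + 64) - 6) = -11*((-12 + 64) - 6) = -11*(52 - 6) = -11*46 = -506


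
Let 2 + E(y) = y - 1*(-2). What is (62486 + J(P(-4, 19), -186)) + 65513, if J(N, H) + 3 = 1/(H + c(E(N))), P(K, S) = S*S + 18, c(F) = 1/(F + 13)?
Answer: 9332315964/72911 ≈ 1.2800e+5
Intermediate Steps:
E(y) = y (E(y) = -2 + (y - 1*(-2)) = -2 + (y + 2) = -2 + (2 + y) = y)
c(F) = 1/(13 + F)
P(K, S) = 18 + S**2 (P(K, S) = S**2 + 18 = 18 + S**2)
J(N, H) = -3 + 1/(H + 1/(13 + N))
(62486 + J(P(-4, 19), -186)) + 65513 = (62486 + (-3 - (-1 + 3*(-186))*(13 + (18 + 19**2)))/(1 - 186*(13 + (18 + 19**2)))) + 65513 = (62486 + (-3 - (-1 - 558)*(13 + (18 + 361)))/(1 - 186*(13 + (18 + 361)))) + 65513 = (62486 + (-3 - 1*(-559)*(13 + 379))/(1 - 186*(13 + 379))) + 65513 = (62486 + (-3 - 1*(-559)*392)/(1 - 186*392)) + 65513 = (62486 + (-3 + 219128)/(1 - 72912)) + 65513 = (62486 + 219125/(-72911)) + 65513 = (62486 - 1/72911*219125) + 65513 = (62486 - 219125/72911) + 65513 = 4555697621/72911 + 65513 = 9332315964/72911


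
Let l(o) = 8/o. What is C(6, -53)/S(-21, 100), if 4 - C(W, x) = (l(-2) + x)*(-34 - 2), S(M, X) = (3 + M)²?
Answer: -512/81 ≈ -6.3210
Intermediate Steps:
C(W, x) = -140 + 36*x (C(W, x) = 4 - (8/(-2) + x)*(-34 - 2) = 4 - (8*(-½) + x)*(-36) = 4 - (-4 + x)*(-36) = 4 - (144 - 36*x) = 4 + (-144 + 36*x) = -140 + 36*x)
C(6, -53)/S(-21, 100) = (-140 + 36*(-53))/((3 - 21)²) = (-140 - 1908)/((-18)²) = -2048/324 = -2048*1/324 = -512/81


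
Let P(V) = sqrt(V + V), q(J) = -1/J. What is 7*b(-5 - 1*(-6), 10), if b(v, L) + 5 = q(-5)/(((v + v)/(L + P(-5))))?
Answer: -28 + 7*I*sqrt(10)/10 ≈ -28.0 + 2.2136*I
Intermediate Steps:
P(V) = sqrt(2)*sqrt(V) (P(V) = sqrt(2*V) = sqrt(2)*sqrt(V))
b(v, L) = -5 + (L + I*sqrt(10))/(10*v) (b(v, L) = -5 + (-1/(-5))/(((v + v)/(L + sqrt(2)*sqrt(-5)))) = -5 + (-1*(-1/5))/(((2*v)/(L + sqrt(2)*(I*sqrt(5))))) = -5 + 1/(5*(((2*v)/(L + I*sqrt(10))))) = -5 + 1/(5*((2*v/(L + I*sqrt(10))))) = -5 + ((L + I*sqrt(10))/(2*v))/5 = -5 + (L + I*sqrt(10))/(10*v))
7*b(-5 - 1*(-6), 10) = 7*((10 - 50*(-5 - 1*(-6)) + I*sqrt(10))/(10*(-5 - 1*(-6)))) = 7*((10 - 50*(-5 + 6) + I*sqrt(10))/(10*(-5 + 6))) = 7*((1/10)*(10 - 50*1 + I*sqrt(10))/1) = 7*((1/10)*1*(10 - 50 + I*sqrt(10))) = 7*((1/10)*1*(-40 + I*sqrt(10))) = 7*(-4 + I*sqrt(10)/10) = -28 + 7*I*sqrt(10)/10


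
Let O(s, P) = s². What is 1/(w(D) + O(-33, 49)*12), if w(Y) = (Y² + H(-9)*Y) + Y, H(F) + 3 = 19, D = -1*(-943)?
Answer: 1/918348 ≈ 1.0889e-6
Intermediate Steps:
D = 943
H(F) = 16 (H(F) = -3 + 19 = 16)
w(Y) = Y² + 17*Y (w(Y) = (Y² + 16*Y) + Y = Y² + 17*Y)
1/(w(D) + O(-33, 49)*12) = 1/(943*(17 + 943) + (-33)²*12) = 1/(943*960 + 1089*12) = 1/(905280 + 13068) = 1/918348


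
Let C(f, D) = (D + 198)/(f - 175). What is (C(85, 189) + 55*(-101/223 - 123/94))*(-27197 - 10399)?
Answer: 199343541384/52405 ≈ 3.8039e+6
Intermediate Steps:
C(f, D) = (198 + D)/(-175 + f)
(C(85, 189) + 55*(-101/223 - 123/94))*(-27197 - 10399) = ((198 + 189)/(-175 + 85) + 55*(-101/223 - 123/94))*(-27197 - 10399) = (387/(-90) + 55*(-101*1/223 - 123*1/94))*(-37596) = (-1/90*387 + 55*(-101/223 - 123/94))*(-37596) = (-43/10 + 55*(-36923/20962))*(-37596) = (-43/10 - 2030765/20962)*(-37596) = -5302254/52405*(-37596) = 199343541384/52405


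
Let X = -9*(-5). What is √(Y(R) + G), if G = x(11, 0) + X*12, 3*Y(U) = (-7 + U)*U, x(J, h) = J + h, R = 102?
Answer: √3781 ≈ 61.490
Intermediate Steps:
X = 45
Y(U) = U*(-7 + U)/3 (Y(U) = ((-7 + U)*U)/3 = (U*(-7 + U))/3 = U*(-7 + U)/3)
G = 551 (G = (11 + 0) + 45*12 = 11 + 540 = 551)
√(Y(R) + G) = √((⅓)*102*(-7 + 102) + 551) = √((⅓)*102*95 + 551) = √(3230 + 551) = √3781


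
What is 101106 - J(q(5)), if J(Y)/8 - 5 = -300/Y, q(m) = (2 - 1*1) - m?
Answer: 100466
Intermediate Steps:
q(m) = 1 - m (q(m) = (2 - 1) - m = 1 - m)
J(Y) = 40 - 2400/Y (J(Y) = 40 + 8*(-300/Y) = 40 - 2400/Y)
101106 - J(q(5)) = 101106 - (40 - 2400/(1 - 1*5)) = 101106 - (40 - 2400/(1 - 5)) = 101106 - (40 - 2400/(-4)) = 101106 - (40 - 2400*(-1/4)) = 101106 - (40 + 600) = 101106 - 1*640 = 101106 - 640 = 100466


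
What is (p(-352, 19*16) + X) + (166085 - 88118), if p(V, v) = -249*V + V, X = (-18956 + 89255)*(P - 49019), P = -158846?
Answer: -14612536372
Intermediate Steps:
X = -14612701635 (X = (-18956 + 89255)*(-158846 - 49019) = 70299*(-207865) = -14612701635)
p(V, v) = -248*V
(p(-352, 19*16) + X) + (166085 - 88118) = (-248*(-352) - 14612701635) + (166085 - 88118) = (87296 - 14612701635) + 77967 = -14612614339 + 77967 = -14612536372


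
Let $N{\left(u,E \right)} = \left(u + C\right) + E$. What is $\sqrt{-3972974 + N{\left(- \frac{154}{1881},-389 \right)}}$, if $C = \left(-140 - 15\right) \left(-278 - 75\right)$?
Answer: $\frac{i \sqrt{12731687618}}{57} \approx 1979.6 i$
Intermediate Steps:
$C = 54715$ ($C = \left(-155\right) \left(-353\right) = 54715$)
$N{\left(u,E \right)} = 54715 + E + u$ ($N{\left(u,E \right)} = \left(u + 54715\right) + E = \left(54715 + u\right) + E = 54715 + E + u$)
$\sqrt{-3972974 + N{\left(- \frac{154}{1881},-389 \right)}} = \sqrt{-3972974 - \left(-54326 + \frac{14}{171}\right)} = \sqrt{-3972974 - - \frac{9289732}{171}} = \sqrt{-3972974 + \frac{9289732}{171}} = \sqrt{- \frac{670088822}{171}} = \frac{i \sqrt{12731687618}}{57}$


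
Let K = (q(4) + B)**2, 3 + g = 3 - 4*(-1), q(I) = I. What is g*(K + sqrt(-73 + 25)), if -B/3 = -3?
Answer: 676 + 16*I*sqrt(3) ≈ 676.0 + 27.713*I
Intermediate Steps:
B = 9 (B = -3*(-3) = 9)
g = 4 (g = -3 + (3 - 4*(-1)) = -3 + (3 + 4) = -3 + 7 = 4)
K = 169 (K = (4 + 9)**2 = 13**2 = 169)
g*(K + sqrt(-73 + 25)) = 4*(169 + sqrt(-73 + 25)) = 4*(169 + sqrt(-48)) = 4*(169 + 4*I*sqrt(3)) = 676 + 16*I*sqrt(3)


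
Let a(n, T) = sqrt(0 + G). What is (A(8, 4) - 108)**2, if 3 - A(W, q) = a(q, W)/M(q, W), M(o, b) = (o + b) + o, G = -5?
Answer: (1680 + I*sqrt(5))**2/256 ≈ 11025.0 + 29.348*I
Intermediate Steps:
a(n, T) = I*sqrt(5) (a(n, T) = sqrt(0 - 5) = sqrt(-5) = I*sqrt(5))
M(o, b) = b + 2*o (M(o, b) = (b + o) + o = b + 2*o)
A(W, q) = 3 - I*sqrt(5)/(W + 2*q)
(A(8, 4) - 108)**2 = ((3*8 + 6*4 - I*sqrt(5))/(8 + 2*4) - 108)**2 = ((24 + 24 - I*sqrt(5))/(8 + 8) - 108)**2 = ((48 - I*sqrt(5))/16 - 108)**2 = ((3 - I*sqrt(5)/16) - 108)**2 = (-105 - I*sqrt(5)/16)**2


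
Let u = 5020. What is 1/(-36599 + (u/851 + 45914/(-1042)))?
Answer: -443371/16243856216 ≈ -2.7295e-5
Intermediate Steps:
1/(-36599 + (u/851 + 45914/(-1042))) = 1/(-36599 + (5020/851 + 45914/(-1042))) = 1/(-36599 + (5020*(1/851) + 45914*(-1/1042))) = 1/(-36599 + (5020/851 - 22957/521)) = 1/(-36599 - 16920987/443371) = 1/(-16243856216/443371) = -443371/16243856216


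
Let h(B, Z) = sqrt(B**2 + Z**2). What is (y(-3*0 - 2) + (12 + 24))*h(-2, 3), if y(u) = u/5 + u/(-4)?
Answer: 361*sqrt(13)/10 ≈ 130.16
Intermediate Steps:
y(u) = -u/20 (y(u) = u*(1/5) + u*(-1/4) = u/5 - u/4 = -u/20)
(y(-3*0 - 2) + (12 + 24))*h(-2, 3) = (-(-3*0 - 2)/20 + (12 + 24))*sqrt((-2)**2 + 3**2) = (-(0 - 2)/20 + 36)*sqrt(4 + 9) = (-1/20*(-2) + 36)*sqrt(13) = (1/10 + 36)*sqrt(13) = 361*sqrt(13)/10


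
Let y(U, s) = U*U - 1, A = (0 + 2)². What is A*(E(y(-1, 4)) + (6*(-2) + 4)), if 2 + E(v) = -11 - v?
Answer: -84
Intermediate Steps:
A = 4 (A = 2² = 4)
y(U, s) = -1 + U² (y(U, s) = U² - 1 = -1 + U²)
E(v) = -13 - v (E(v) = -2 + (-11 - v) = -13 - v)
A*(E(y(-1, 4)) + (6*(-2) + 4)) = 4*((-13 - (-1 + (-1)²)) + (6*(-2) + 4)) = 4*((-13 - (-1 + 1)) + (-12 + 4)) = 4*((-13 - 1*0) - 8) = 4*((-13 + 0) - 8) = 4*(-13 - 8) = 4*(-21) = -84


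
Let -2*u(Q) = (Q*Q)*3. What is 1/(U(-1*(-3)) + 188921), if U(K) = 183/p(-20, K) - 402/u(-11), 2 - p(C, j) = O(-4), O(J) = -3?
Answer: 605/114320688 ≈ 5.2921e-6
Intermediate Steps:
p(C, j) = 5 (p(C, j) = 2 - 1*(-3) = 2 + 3 = 5)
u(Q) = -3*Q²/2 (u(Q) = -Q*Q*3/2 = -Q²*3/2 = -3*Q²/2)
U(K) = 23483/605 (U(K) = 183/5 - 402/((-3/2*(-11)²)) = 183*(⅕) - 402/((-3/2*121)) = 183/5 - 402/(-363/2) = 183/5 - 402*(-2/363) = 183/5 + 268/121 = 23483/605)
1/(U(-1*(-3)) + 188921) = 1/(23483/605 + 188921) = 1/(114320688/605) = 605/114320688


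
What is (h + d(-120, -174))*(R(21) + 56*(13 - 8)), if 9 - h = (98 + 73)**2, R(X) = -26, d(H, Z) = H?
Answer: -7455408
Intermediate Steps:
h = -29232 (h = 9 - (98 + 73)**2 = 9 - 1*171**2 = 9 - 1*29241 = 9 - 29241 = -29232)
(h + d(-120, -174))*(R(21) + 56*(13 - 8)) = (-29232 - 120)*(-26 + 56*(13 - 8)) = -29352*(-26 + 56*5) = -29352*(-26 + 280) = -29352*254 = -7455408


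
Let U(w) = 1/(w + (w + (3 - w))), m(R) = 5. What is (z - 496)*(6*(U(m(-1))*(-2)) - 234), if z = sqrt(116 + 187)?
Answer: 116808 - 471*sqrt(303)/2 ≈ 1.1271e+5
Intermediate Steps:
z = sqrt(303) ≈ 17.407
U(w) = 1/(3 + w) (U(w) = 1/(w + 3) = 1/(3 + w))
(z - 496)*(6*(U(m(-1))*(-2)) - 234) = (sqrt(303) - 496)*(6*(-2/(3 + 5)) - 234) = (-496 + sqrt(303))*(6*(-2/8) - 234) = (-496 + sqrt(303))*(6*((1/8)*(-2)) - 234) = (-496 + sqrt(303))*(6*(-1/4) - 234) = (-496 + sqrt(303))*(-3/2 - 234) = (-496 + sqrt(303))*(-471/2) = 116808 - 471*sqrt(303)/2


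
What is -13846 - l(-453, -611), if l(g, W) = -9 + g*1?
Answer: -13384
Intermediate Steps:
l(g, W) = -9 + g
-13846 - l(-453, -611) = -13846 - (-9 - 453) = -13846 - 1*(-462) = -13846 + 462 = -13384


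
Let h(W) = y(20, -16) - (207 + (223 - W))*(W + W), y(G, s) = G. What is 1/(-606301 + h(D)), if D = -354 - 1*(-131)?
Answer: -1/315043 ≈ -3.1742e-6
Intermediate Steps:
D = -223 (D = -354 + 131 = -223)
h(W) = 20 - 2*W*(430 - W) (h(W) = 20 - (207 + (223 - W))*(W + W) = 20 - (430 - W)*2*W = 20 - 2*W*(430 - W))
1/(-606301 + h(D)) = 1/(-606301 + (20 - 860*(-223) + 2*(-223)²)) = 1/(-606301 + (20 + 191780 + 2*49729)) = 1/(-606301 + (20 + 191780 + 99458)) = 1/(-606301 + 291258) = 1/(-315043) = -1/315043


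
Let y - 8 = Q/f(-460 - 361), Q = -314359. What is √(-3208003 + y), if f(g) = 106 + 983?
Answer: I*√3493820914/33 ≈ 1791.2*I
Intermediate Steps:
f(g) = 1089
y = -305647/1089 (y = 8 - 314359/1089 = -305647/1089 ≈ -280.67)
√(-3208003 + y) = √(-3208003 - 305647/1089) = √(-3493820914/1089) = I*√3493820914/33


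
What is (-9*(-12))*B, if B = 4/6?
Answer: 72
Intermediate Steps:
B = ⅔ (B = 4*(⅙) = ⅔ ≈ 0.66667)
(-9*(-12))*B = -9*(-12)*(⅔) = 108*(⅔) = 72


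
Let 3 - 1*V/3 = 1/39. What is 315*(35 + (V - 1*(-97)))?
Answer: 577080/13 ≈ 44391.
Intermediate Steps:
V = 116/13 (V = 9 - 3/39 = 9 - 3*1/39 = 9 - 1/13 = 116/13 ≈ 8.9231)
315*(35 + (V - 1*(-97))) = 315*(35 + (116/13 - 1*(-97))) = 315*(35 + (116/13 + 97)) = 315*(35 + 1377/13) = 315*(1832/13) = 577080/13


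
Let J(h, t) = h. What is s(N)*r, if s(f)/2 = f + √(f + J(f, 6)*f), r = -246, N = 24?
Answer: -11808 - 4920*√6 ≈ -23860.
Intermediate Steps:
s(f) = 2*f + 2*√(f + f²) (s(f) = 2*(f + √(f + f*f)) = 2*(f + √(f + f²)) = 2*f + 2*√(f + f²))
s(N)*r = (2*24 + 2*√(24*(1 + 24)))*(-246) = (48 + 2*√(24*25))*(-246) = (48 + 2*√600)*(-246) = (48 + 2*(10*√6))*(-246) = (48 + 20*√6)*(-246) = -11808 - 4920*√6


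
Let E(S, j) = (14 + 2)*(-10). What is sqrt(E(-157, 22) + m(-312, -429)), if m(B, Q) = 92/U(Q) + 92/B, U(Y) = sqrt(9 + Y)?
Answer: sqrt(-1194661650 - 3265080*I*sqrt(105))/2730 ≈ 0.17727 - 12.662*I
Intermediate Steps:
m(B, Q) = 92/B + 92/sqrt(9 + Q) (m(B, Q) = 92/(sqrt(9 + Q)) + 92/B = 92/sqrt(9 + Q) + 92/B = 92/B + 92/sqrt(9 + Q))
E(S, j) = -160 (E(S, j) = 16*(-10) = -160)
sqrt(E(-157, 22) + m(-312, -429)) = sqrt(-160 + (92/(-312) + 92/sqrt(9 - 429))) = sqrt(-160 + (92*(-1/312) + 92/sqrt(-420))) = sqrt(-160 + (-23/78 + 92*(-I*sqrt(105)/210))) = sqrt(-160 + (-23/78 - 46*I*sqrt(105)/105)) = sqrt(-12503/78 - 46*I*sqrt(105)/105)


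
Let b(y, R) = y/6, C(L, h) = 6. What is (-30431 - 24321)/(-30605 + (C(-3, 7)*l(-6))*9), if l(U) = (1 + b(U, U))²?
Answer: 54752/30605 ≈ 1.7890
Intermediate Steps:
b(y, R) = y/6 (b(y, R) = y*(⅙) = y/6)
l(U) = (1 + U/6)²
(-30431 - 24321)/(-30605 + (C(-3, 7)*l(-6))*9) = (-30431 - 24321)/(-30605 + (6*((6 - 6)²/36))*9) = -54752/(-30605 + (6*((1/36)*0²))*9) = -54752/(-30605 + (6*((1/36)*0))*9) = -54752/(-30605 + (6*0)*9) = -54752/(-30605 + 0*9) = -54752/(-30605 + 0) = -54752/(-30605) = -54752*(-1/30605) = 54752/30605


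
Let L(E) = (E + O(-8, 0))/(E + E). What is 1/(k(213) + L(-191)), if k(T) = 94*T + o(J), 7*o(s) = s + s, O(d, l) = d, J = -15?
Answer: 2674/53528761 ≈ 4.9954e-5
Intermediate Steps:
o(s) = 2*s/7 (o(s) = (s + s)/7 = (2*s)/7 = 2*s/7)
L(E) = (-8 + E)/(2*E) (L(E) = (E - 8)/(E + E) = (-8 + E)/((2*E)) = (-8 + E)*(1/(2*E)) = (-8 + E)/(2*E))
k(T) = -30/7 + 94*T (k(T) = 94*T + (2/7)*(-15) = 94*T - 30/7 = -30/7 + 94*T)
1/(k(213) + L(-191)) = 1/((-30/7 + 94*213) + (½)*(-8 - 191)/(-191)) = 1/((-30/7 + 20022) + (½)*(-1/191)*(-199)) = 1/(140124/7 + 199/382) = 1/(53528761/2674) = 2674/53528761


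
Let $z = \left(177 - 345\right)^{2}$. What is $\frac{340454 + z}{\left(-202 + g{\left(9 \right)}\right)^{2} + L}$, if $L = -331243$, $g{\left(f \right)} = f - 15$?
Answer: $- \frac{368678}{287979} \approx -1.2802$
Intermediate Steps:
$g{\left(f \right)} = -15 + f$
$z = 28224$ ($z = \left(-168\right)^{2} = 28224$)
$\frac{340454 + z}{\left(-202 + g{\left(9 \right)}\right)^{2} + L} = \frac{340454 + 28224}{\left(-202 + \left(-15 + 9\right)\right)^{2} - 331243} = \frac{368678}{\left(-202 - 6\right)^{2} - 331243} = \frac{368678}{\left(-208\right)^{2} - 331243} = \frac{368678}{43264 - 331243} = \frac{368678}{-287979} = 368678 \left(- \frac{1}{287979}\right) = - \frac{368678}{287979}$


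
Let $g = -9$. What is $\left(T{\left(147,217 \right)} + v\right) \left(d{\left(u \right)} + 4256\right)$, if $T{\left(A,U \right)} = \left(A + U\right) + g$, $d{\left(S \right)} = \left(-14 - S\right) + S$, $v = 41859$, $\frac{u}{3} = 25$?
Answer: $179071788$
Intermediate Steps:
$u = 75$ ($u = 3 \cdot 25 = 75$)
$d{\left(S \right)} = -14$
$T{\left(A,U \right)} = -9 + A + U$ ($T{\left(A,U \right)} = \left(A + U\right) - 9 = -9 + A + U$)
$\left(T{\left(147,217 \right)} + v\right) \left(d{\left(u \right)} + 4256\right) = \left(\left(-9 + 147 + 217\right) + 41859\right) \left(-14 + 4256\right) = \left(355 + 41859\right) 4242 = 42214 \cdot 4242 = 179071788$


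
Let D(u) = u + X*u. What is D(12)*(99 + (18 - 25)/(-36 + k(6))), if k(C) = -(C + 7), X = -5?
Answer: -33312/7 ≈ -4758.9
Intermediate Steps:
k(C) = -7 - C (k(C) = -(7 + C) = -7 - C)
D(u) = -4*u (D(u) = u - 5*u = -4*u)
D(12)*(99 + (18 - 25)/(-36 + k(6))) = (-4*12)*(99 + (18 - 25)/(-36 + (-7 - 1*6))) = -48*(99 - 7/(-36 + (-7 - 6))) = -48*(99 - 7/(-36 - 13)) = -48*(99 - 7/(-49)) = -48*(99 - 7*(-1/49)) = -48*(99 + ⅐) = -48*694/7 = -33312/7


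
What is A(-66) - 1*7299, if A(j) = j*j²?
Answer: -294795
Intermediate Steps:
A(j) = j³
A(-66) - 1*7299 = (-66)³ - 1*7299 = -287496 - 7299 = -294795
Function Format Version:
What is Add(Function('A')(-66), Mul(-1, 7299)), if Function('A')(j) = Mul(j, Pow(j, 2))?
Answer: -294795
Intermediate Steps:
Function('A')(j) = Pow(j, 3)
Add(Function('A')(-66), Mul(-1, 7299)) = Add(Pow(-66, 3), Mul(-1, 7299)) = Add(-287496, -7299) = -294795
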